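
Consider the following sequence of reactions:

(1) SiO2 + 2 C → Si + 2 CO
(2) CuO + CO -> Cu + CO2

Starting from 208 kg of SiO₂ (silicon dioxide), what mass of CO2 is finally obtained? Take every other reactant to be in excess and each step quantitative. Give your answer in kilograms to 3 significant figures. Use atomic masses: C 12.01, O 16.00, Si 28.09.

M(SiO2) = 28.09 + 2(16.00) = 60.09 g/mol.
M(CO2) = 12.01 + 2(16.00) = 44.01 g/mol.
208 kg = 208000 g.
n(SiO2) = 208000 / 60.09 = 3461 mol.
Step 1 gives a 1:2 ratio of SiO2 to CO, so n(CO) = 6923 mol.
In step 2 the CO:CO2 ratio is 1:1, so n(CO2) = 6923 mol.
Mass of CO2 = 6923 × 44.01 = 304700 g = 305 kg.

305 kg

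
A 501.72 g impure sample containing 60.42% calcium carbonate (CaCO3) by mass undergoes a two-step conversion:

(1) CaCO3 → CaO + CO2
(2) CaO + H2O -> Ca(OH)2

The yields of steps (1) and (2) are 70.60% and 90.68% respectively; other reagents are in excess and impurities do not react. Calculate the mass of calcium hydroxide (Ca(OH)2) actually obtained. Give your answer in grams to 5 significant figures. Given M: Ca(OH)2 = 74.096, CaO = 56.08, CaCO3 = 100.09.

143.67 g

Pure CaCO3 = 501.72 × 0.6042 = 303.139 g.
n(CaCO3) = 303.139 / 100.09 = 3.02867 mol.
Step 1 (CaCO3:CaO = 1:1): theoretical n(CaO) = 3.02867 mol; at 70.60% yield, n(CaO) = 2.13824 mol.
Step 2 (CaO:Ca(OH)2 = 1:1): theoretical n(Ca(OH)2) = 2.13824 mol, so theoretical mass = 2.13824 × 74.096 = 158.435 g.
At 90.68% yield, actual mass of Ca(OH)2 = 158.435 × 0.9068 = 143.669 g.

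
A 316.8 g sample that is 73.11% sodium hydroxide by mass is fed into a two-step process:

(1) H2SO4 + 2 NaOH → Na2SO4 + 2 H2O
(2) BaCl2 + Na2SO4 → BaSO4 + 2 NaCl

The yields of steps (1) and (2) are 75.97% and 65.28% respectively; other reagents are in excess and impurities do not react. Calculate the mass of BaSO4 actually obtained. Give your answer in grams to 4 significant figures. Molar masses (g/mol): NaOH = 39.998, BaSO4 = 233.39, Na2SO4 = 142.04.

Pure NaOH = 316.8 × 0.7311 = 231.61 g.
n(NaOH) = 231.61 / 39.998 = 5.7906 mol.
Step 1 (NaOH:Na2SO4 = 2:1): theoretical n(Na2SO4) = 2.8953 mol; at 75.97% yield, n(Na2SO4) = 2.1996 mol.
Step 2 (Na2SO4:BaSO4 = 1:1): theoretical n(BaSO4) = 2.1996 mol, so theoretical mass = 2.1996 × 233.39 = 513.36 g.
At 65.28% yield, actual mass of BaSO4 = 513.36 × 0.6528 = 335.12 g.

335.1 g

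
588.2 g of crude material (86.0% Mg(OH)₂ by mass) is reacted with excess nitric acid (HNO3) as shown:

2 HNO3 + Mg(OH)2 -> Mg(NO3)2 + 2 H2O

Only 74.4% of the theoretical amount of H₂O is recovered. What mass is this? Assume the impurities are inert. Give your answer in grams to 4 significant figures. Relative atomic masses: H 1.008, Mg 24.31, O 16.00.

Pure Mg(OH)2 available = 588.2 g × 0.860 = 505.85 g.
M(Mg(OH)2) = 24.31 + 2(16.00) + 2(1.008) = 58.326 g/mol.
M(H2O) = 2(1.008) + 16.00 = 18.016 g/mol.
n(Mg(OH)2) = 505.85 g / 58.326 g/mol = 8.6728 mol.
From the equation the Mg(OH)2:H2O mole ratio is 1:2, so n(H2O) = 8.6728 × 2/1 = 17.346 mol.
Mass of H2O = 17.346 mol × 18.016 g/mol = 312.50 g.
Actual mass collected = 312.50 g × 0.744 = 232.50 g.

232.5 g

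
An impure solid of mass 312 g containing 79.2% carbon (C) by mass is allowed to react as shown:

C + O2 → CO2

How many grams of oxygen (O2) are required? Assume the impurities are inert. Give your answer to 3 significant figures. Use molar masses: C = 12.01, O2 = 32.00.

Mass of pure C = 312 g × 0.792 = 247.1 g.
n(C) = 247.1 g / 12.01 g/mol = 20.57 mol.
From the equation the C:O2 mole ratio is 1:1, so n(O2) = 20.57 × 1/1 = 20.57 mol.
Mass of O2 = 20.57 mol × 32.00 g/mol = 658.4 g.

658 g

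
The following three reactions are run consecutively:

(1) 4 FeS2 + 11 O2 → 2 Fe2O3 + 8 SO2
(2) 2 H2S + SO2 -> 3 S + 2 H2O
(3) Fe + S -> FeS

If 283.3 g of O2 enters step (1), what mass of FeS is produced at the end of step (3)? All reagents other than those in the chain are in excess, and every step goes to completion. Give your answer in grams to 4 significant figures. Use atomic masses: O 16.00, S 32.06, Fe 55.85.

M(O2) = 2(16.00) = 32.00 g/mol.
M(FeS) = 55.85 + 32.06 = 87.91 g/mol.
n(O2) = 283.3 / 32.00 = 8.8531 mol.
Reaction (1): O2→SO2 ratio 11:8 ⇒ n(SO2) = 6.4386 mol.
Reaction (2): SO2→S ratio 1:3 ⇒ n(S) = 19.316 mol.
Reaction (3): S→FeS ratio 1:1 ⇒ n(FeS) = 19.316 mol.
Mass of FeS = 19.316 × 87.91 = 1698.1 g.

1698 g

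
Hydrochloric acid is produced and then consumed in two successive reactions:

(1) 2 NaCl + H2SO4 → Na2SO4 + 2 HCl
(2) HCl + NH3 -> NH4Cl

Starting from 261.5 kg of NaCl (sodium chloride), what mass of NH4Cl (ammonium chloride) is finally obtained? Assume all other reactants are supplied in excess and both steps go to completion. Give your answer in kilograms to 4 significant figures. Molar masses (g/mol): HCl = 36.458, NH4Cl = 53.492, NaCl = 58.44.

261.5 kg = 261500 g.
n(NaCl) = 261500 / 58.44 = 4474.7 mol.
Step 1 gives a 2:2 ratio of NaCl to HCl, so n(HCl) = 4474.7 mol.
In step 2 the HCl:NH4Cl ratio is 1:1, so n(NH4Cl) = 4474.7 mol.
Mass of NH4Cl = 4474.7 × 53.492 = 239360 g = 239.4 kg.

239.4 kg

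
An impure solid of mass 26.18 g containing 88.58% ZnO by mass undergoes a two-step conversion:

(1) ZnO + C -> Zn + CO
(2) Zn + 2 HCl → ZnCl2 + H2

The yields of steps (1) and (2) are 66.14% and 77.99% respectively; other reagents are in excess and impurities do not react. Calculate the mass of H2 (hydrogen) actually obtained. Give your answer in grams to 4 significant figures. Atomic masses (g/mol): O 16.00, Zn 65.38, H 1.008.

0.2963 g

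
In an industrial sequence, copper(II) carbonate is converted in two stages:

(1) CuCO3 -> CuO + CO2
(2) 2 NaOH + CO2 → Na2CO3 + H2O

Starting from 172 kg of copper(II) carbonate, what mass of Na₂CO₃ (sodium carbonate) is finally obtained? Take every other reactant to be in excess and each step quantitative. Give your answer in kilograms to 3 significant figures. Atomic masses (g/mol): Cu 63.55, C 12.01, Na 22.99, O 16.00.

148 kg

M(CuCO3) = 63.55 + 12.01 + 3(16.00) = 123.56 g/mol.
M(Na2CO3) = 2(22.99) + 12.01 + 3(16.00) = 105.99 g/mol.
172 kg = 172000 g.
n(CuCO3) = 172000 / 123.56 = 1392 mol.
Step 1 gives a 1:1 ratio of CuCO3 to CO2, so n(CO2) = 1392 mol.
In step 2 the CO2:Na2CO3 ratio is 1:1, so n(Na2CO3) = 1392 mol.
Mass of Na2CO3 = 1392 × 105.99 = 147500 g = 148 kg.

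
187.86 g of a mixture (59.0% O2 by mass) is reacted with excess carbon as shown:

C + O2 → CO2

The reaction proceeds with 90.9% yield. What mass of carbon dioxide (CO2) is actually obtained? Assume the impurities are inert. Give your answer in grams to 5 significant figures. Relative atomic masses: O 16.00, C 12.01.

Pure O2 available = 187.86 g × 0.590 = 110.837 g.
M(O2) = 2(16.00) = 32.00 g/mol.
M(CO2) = 12.01 + 2(16.00) = 44.01 g/mol.
n(O2) = 110.837 g / 32.00 g/mol = 3.46367 mol.
From the equation the O2:CO2 mole ratio is 1:1, so n(CO2) = 3.46367 × 1/1 = 3.46367 mol.
Mass of CO2 = 3.46367 mol × 44.01 g/mol = 152.436 g.
Actual mass collected = 152.436 g × 0.909 = 138.564 g.

138.56 g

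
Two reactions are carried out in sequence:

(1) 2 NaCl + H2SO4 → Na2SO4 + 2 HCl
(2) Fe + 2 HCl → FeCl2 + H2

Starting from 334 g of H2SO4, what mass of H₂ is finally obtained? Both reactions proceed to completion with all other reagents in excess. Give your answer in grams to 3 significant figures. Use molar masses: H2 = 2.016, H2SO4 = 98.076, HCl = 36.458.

6.87 g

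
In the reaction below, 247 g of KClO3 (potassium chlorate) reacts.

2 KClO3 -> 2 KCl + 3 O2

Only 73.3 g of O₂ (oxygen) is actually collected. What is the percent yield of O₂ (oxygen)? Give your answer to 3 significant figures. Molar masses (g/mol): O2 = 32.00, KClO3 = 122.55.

75.8 %

n(KClO3) = 247.0 g / 122.55 g/mol = 2.016 mol.
From the equation the KClO3:O2 mole ratio is 2:3, so n(O2) = 2.016 × 3/2 = 3.023 mol.
Mass of O2 = 3.023 mol × 32.00 g/mol = 96.74 g.
This is the theoretical yield. Percent yield = 73.3 g / 96.74 g × 100% = 75.77%.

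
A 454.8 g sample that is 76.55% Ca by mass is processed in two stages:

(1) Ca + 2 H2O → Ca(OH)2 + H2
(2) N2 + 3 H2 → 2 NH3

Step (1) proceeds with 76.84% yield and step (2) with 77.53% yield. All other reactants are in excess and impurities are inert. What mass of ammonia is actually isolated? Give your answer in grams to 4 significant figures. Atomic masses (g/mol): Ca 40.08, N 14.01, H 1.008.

58.77 g

Pure Ca = 454.8 × 0.7655 = 348.15 g.
M(Ca) = 40.08 g/mol.
M(NH3) = 14.01 + 3(1.008) = 17.034 g/mol.
n(Ca) = 348.15 / 40.08 = 8.6864 mol.
Step 1 (Ca:H2 = 1:1): theoretical n(H2) = 8.6864 mol; at 76.84% yield, n(H2) = 6.6746 mol.
Step 2 (H2:NH3 = 3:2): theoretical n(NH3) = 4.4497 mol, so theoretical mass = 4.4497 × 17.034 = 75.797 g.
At 77.53% yield, actual mass of NH3 = 75.797 × 0.7753 = 58.765 g.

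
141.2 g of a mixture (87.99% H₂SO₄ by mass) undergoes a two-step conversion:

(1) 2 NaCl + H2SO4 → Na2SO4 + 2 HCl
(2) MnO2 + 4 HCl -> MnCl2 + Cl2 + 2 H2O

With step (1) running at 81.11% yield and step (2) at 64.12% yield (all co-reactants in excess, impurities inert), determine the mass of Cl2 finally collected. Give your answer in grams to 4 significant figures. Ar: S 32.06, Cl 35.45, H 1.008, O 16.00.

23.36 g

Pure H2SO4 = 141.2 × 0.8799 = 124.24 g.
M(H2SO4) = 2(1.008) + 32.06 + 4(16.00) = 98.076 g/mol.
M(Cl2) = 2(35.45) = 70.90 g/mol.
n(H2SO4) = 124.24 / 98.076 = 1.2668 mol.
Step 1 (H2SO4:HCl = 1:2): theoretical n(HCl) = 2.5336 mol; at 81.11% yield, n(HCl) = 2.0550 mol.
Step 2 (HCl:Cl2 = 4:1): theoretical n(Cl2) = 0.51375 mol, so theoretical mass = 0.51375 × 70.90 = 36.425 g.
At 64.12% yield, actual mass of Cl2 = 36.425 × 0.6412 = 23.356 g.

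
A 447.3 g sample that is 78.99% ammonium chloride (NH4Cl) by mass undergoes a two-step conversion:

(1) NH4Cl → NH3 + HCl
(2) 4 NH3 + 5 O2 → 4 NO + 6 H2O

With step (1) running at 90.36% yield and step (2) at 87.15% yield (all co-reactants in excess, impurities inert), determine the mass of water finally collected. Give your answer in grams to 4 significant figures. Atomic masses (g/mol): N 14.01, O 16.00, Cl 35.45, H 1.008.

140.6 g

Pure NH4Cl = 447.3 × 0.7899 = 353.32 g.
M(NH4Cl) = 14.01 + 4(1.008) + 35.45 = 53.492 g/mol.
M(H2O) = 2(1.008) + 16.00 = 18.016 g/mol.
n(NH4Cl) = 353.32 / 53.492 = 6.6051 mol.
Step 1 (NH4Cl:NH3 = 1:1): theoretical n(NH3) = 6.6051 mol; at 90.36% yield, n(NH3) = 5.9684 mol.
Step 2 (NH3:H2O = 4:6): theoretical n(H2O) = 8.9526 mol, so theoretical mass = 8.9526 × 18.016 = 161.29 g.
At 87.15% yield, actual mass of H2O = 161.29 × 0.8715 = 140.56 g.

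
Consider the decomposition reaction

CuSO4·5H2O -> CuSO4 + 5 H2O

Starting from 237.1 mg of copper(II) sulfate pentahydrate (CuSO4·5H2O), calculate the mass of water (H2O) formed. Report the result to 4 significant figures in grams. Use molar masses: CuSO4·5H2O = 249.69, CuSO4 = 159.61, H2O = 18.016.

Convert: 237.1 mg = 0.23710 g.
n(CuSO4·5H2O) = 0.23710 g / 249.69 g/mol = 0.00094958 mol.
From the equation the CuSO4·5H2O:H2O mole ratio is 1:5, so n(H2O) = 0.00094958 × 5/1 = 0.0047479 mol.
Mass of H2O = 0.0047479 mol × 18.016 g/mol = 0.085538 g.

0.08554 g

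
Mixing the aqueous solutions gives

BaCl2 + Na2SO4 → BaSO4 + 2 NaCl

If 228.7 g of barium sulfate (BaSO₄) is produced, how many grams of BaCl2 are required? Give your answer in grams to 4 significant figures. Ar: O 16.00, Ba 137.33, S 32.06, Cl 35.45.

204.0 g

M(BaSO4) = 137.33 + 32.06 + 4(16.00) = 233.39 g/mol.
M(BaCl2) = 137.33 + 2(35.45) = 208.23 g/mol.
n(BaSO4) = 228.70 g / 233.39 g/mol = 0.97990 mol.
From the equation the BaSO4:BaCl2 mole ratio is 1:1, so n(BaCl2) = 0.97990 × 1/1 = 0.97990 mol.
Mass of BaCl2 = 0.97990 mol × 208.23 g/mol = 204.05 g.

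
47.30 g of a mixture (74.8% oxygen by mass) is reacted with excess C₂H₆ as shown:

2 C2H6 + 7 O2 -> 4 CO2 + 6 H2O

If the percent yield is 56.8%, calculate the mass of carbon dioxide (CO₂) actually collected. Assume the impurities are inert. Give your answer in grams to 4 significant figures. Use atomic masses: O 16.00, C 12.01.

Pure O2 available = 47.30 g × 0.748 = 35.380 g.
M(O2) = 2(16.00) = 32.00 g/mol.
M(CO2) = 12.01 + 2(16.00) = 44.01 g/mol.
n(O2) = 35.380 g / 32.00 g/mol = 1.1056 mol.
From the equation the O2:CO2 mole ratio is 7:4, so n(CO2) = 1.1056 × 4/7 = 0.63179 mol.
Mass of CO2 = 0.63179 mol × 44.01 g/mol = 27.805 g.
Actual mass collected = 27.805 g × 0.568 = 15.793 g.

15.79 g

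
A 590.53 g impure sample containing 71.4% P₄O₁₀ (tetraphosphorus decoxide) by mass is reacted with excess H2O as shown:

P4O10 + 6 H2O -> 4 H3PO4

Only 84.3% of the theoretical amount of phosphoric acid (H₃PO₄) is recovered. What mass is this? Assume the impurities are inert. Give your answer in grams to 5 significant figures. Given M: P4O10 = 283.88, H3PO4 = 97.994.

490.79 g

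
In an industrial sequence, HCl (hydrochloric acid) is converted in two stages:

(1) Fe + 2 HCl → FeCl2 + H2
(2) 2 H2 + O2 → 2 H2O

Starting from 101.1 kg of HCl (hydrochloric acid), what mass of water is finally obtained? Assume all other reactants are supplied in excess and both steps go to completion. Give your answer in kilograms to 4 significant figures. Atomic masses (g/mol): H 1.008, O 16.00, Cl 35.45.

24.98 kg

M(HCl) = 1.008 + 35.45 = 36.458 g/mol.
M(H2O) = 2(1.008) + 16.00 = 18.016 g/mol.
101.1 kg = 101100 g.
n(HCl) = 101100 / 36.458 = 2773.1 mol.
Step 1 gives a 2:1 ratio of HCl to H2, so n(H2) = 1386.5 mol.
In step 2 the H2:H2O ratio is 2:2, so n(H2O) = 1386.5 mol.
Mass of H2O = 1386.5 × 18.016 = 24980 g = 24.98 kg.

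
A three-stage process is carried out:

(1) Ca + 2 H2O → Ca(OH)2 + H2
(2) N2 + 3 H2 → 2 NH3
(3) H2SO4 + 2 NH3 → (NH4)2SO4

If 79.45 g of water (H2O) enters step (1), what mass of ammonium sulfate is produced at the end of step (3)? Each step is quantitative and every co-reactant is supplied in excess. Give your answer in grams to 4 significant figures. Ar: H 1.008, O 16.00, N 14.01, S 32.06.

97.13 g

M(H2O) = 2(1.008) + 16.00 = 18.016 g/mol.
M((NH4)2SO4) = 2(14.01) + 8(1.008) + 32.06 + 4(16.00) = 132.144 g/mol.
n(H2O) = 79.45 / 18.016 = 4.4100 mol.
Reaction (1): H2O→H2 ratio 2:1 ⇒ n(H2) = 2.2050 mol.
Reaction (2): H2→NH3 ratio 3:2 ⇒ n(NH3) = 1.4700 mol.
Reaction (3): NH3→(NH4)2SO4 ratio 2:1 ⇒ n((NH4)2SO4) = 0.73499 mol.
Mass of (NH4)2SO4 = 0.73499 × 132.144 = 97.125 g.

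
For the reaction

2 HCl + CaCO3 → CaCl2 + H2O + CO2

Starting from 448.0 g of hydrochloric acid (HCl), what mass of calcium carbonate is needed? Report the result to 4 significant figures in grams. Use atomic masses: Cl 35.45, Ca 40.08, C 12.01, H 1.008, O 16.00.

M(HCl) = 1.008 + 35.45 = 36.458 g/mol.
M(CaCO3) = 40.08 + 12.01 + 3(16.00) = 100.09 g/mol.
n(HCl) = 448.00 g / 36.458 g/mol = 12.288 mol.
From the equation the HCl:CaCO3 mole ratio is 2:1, so n(CaCO3) = 12.288 × 1/2 = 6.1441 mol.
Mass of CaCO3 = 6.1441 mol × 100.09 g/mol = 614.96 g.

615.0 g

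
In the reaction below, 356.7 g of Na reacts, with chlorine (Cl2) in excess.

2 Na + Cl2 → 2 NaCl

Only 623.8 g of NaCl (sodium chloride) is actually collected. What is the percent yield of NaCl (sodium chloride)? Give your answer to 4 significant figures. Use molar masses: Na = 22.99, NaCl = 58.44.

68.80 %

n(Na) = 356.70 g / 22.99 g/mol = 15.515 mol.
From the equation the Na:NaCl mole ratio is 2:2, so n(NaCl) = 15.515 × 2/2 = 15.515 mol.
Mass of NaCl = 15.515 mol × 58.44 g/mol = 906.72 g.
This is the theoretical yield. Percent yield = 623.8 g / 906.72 g × 100% = 68.797%.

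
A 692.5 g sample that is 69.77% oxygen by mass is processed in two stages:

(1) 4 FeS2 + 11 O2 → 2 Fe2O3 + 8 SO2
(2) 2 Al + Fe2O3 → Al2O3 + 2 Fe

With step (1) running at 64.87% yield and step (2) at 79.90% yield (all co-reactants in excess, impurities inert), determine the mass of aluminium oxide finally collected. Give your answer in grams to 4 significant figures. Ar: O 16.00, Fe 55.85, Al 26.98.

Pure O2 = 692.5 × 0.6977 = 483.16 g.
M(O2) = 2(16.00) = 32.00 g/mol.
M(Al2O3) = 2(26.98) + 3(16.00) = 101.96 g/mol.
n(O2) = 483.16 / 32.00 = 15.099 mol.
Step 1 (O2:Fe2O3 = 11:2): theoretical n(Fe2O3) = 2.7452 mol; at 64.87% yield, n(Fe2O3) = 1.7808 mol.
Step 2 (Fe2O3:Al2O3 = 1:1): theoretical n(Al2O3) = 1.7808 mol, so theoretical mass = 1.7808 × 101.96 = 181.57 g.
At 79.90% yield, actual mass of Al2O3 = 181.57 × 0.7990 = 145.08 g.

145.1 g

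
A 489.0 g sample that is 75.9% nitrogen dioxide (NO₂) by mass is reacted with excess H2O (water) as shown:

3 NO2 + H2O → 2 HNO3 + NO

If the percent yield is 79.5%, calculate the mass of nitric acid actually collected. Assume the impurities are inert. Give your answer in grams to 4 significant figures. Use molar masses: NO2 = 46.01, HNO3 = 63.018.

Pure NO2 available = 489.0 g × 0.759 = 371.15 g.
n(NO2) = 371.15 g / 46.01 g/mol = 8.0667 mol.
From the equation the NO2:HNO3 mole ratio is 3:2, so n(HNO3) = 8.0667 × 2/3 = 5.3778 mol.
Mass of HNO3 = 5.3778 mol × 63.018 g/mol = 338.90 g.
Actual mass collected = 338.90 g × 0.795 = 269.43 g.

269.4 g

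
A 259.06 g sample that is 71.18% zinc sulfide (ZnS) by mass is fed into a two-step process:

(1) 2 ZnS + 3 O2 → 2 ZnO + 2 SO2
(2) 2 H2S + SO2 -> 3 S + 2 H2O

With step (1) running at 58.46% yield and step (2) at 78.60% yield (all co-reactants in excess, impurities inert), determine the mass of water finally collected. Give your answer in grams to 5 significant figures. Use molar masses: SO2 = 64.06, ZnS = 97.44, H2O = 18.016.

Pure ZnS = 259.06 × 0.7118 = 184.399 g.
n(ZnS) = 184.399 / 97.44 = 1.89244 mol.
Step 1 (ZnS:SO2 = 2:2): theoretical n(SO2) = 1.89244 mol; at 58.46% yield, n(SO2) = 1.10632 mol.
Step 2 (SO2:H2O = 1:2): theoretical n(H2O) = 2.21264 mol, so theoretical mass = 2.21264 × 18.016 = 39.8628 g.
At 78.60% yield, actual mass of H2O = 39.8628 × 0.7860 = 31.3322 g.

31.332 g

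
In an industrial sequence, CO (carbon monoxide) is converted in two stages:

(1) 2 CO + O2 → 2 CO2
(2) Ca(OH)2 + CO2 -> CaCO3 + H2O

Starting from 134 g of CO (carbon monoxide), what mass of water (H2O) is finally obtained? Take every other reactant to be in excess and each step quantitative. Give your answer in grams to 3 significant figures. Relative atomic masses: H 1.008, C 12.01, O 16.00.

86.2 g

M(CO) = 12.01 + 16.00 = 28.01 g/mol.
M(H2O) = 2(1.008) + 16.00 = 18.016 g/mol.
n(CO) = 134.0 / 28.01 = 4.784 mol.
Step 1 gives a 2:2 ratio of CO to CO2, so n(CO2) = 4.784 mol.
In step 2 the CO2:H2O ratio is 1:1, so n(H2O) = 4.784 mol.
Mass of H2O = 4.784 × 18.016 = 86.19 g.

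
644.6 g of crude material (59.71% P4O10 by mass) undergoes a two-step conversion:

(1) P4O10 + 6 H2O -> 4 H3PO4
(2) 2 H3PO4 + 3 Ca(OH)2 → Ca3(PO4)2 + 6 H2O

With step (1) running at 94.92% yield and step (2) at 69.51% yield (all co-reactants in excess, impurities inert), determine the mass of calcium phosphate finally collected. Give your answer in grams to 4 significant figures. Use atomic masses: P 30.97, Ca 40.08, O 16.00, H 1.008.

Pure P4O10 = 644.6 × 0.5971 = 384.89 g.
M(P4O10) = 4(30.97) + 10(16.00) = 283.88 g/mol.
M(Ca3(PO4)2) = 3(40.08) + 2(30.97) + 8(16.00) = 310.18 g/mol.
n(P4O10) = 384.89 / 283.88 = 1.3558 mol.
Step 1 (P4O10:H3PO4 = 1:4): theoretical n(H3PO4) = 5.4233 mol; at 94.92% yield, n(H3PO4) = 5.1478 mol.
Step 2 (H3PO4:Ca3(PO4)2 = 2:1): theoretical n(Ca3(PO4)2) = 2.5739 mol, so theoretical mass = 2.5739 × 310.18 = 798.37 g.
At 69.51% yield, actual mass of Ca3(PO4)2 = 798.37 × 0.6951 = 554.95 g.

554.9 g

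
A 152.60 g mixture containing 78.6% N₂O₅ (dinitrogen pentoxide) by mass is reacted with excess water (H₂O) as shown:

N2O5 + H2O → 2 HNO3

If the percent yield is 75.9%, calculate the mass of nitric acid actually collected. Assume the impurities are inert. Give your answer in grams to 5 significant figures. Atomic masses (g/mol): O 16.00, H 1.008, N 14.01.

Pure N2O5 available = 152.60 g × 0.786 = 119.944 g.
M(N2O5) = 2(14.01) + 5(16.00) = 108.02 g/mol.
M(HNO3) = 1.008 + 14.01 + 3(16.00) = 63.018 g/mol.
n(N2O5) = 119.944 g / 108.02 g/mol = 1.11038 mol.
From the equation the N2O5:HNO3 mole ratio is 1:2, so n(HNO3) = 1.11038 × 2/1 = 2.22077 mol.
Mass of HNO3 = 2.22077 mol × 63.018 g/mol = 139.948 g.
Actual mass collected = 139.948 g × 0.759 = 106.221 g.

106.22 g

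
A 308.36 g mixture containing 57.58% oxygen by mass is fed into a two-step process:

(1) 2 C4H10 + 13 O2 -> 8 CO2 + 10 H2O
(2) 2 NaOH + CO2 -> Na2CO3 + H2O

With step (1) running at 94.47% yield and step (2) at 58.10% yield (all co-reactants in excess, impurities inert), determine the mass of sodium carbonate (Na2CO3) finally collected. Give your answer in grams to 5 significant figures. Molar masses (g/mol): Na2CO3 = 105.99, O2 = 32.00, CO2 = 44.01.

Pure O2 = 308.36 × 0.5758 = 177.554 g.
n(O2) = 177.554 / 32.00 = 5.54855 mol.
Step 1 (O2:CO2 = 13:8): theoretical n(CO2) = 3.41449 mol; at 94.47% yield, n(CO2) = 3.22567 mol.
Step 2 (CO2:Na2CO3 = 1:1): theoretical n(Na2CO3) = 3.22567 mol, so theoretical mass = 3.22567 × 105.99 = 341.889 g.
At 58.10% yield, actual mass of Na2CO3 = 341.889 × 0.5810 = 198.638 g.

198.64 g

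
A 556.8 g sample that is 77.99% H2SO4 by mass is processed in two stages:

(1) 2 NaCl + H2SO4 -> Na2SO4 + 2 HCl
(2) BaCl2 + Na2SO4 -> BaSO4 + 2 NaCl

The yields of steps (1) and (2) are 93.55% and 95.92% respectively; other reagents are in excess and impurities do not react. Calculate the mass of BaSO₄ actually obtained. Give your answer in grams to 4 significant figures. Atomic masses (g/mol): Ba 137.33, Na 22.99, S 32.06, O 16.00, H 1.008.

927.3 g

Pure H2SO4 = 556.8 × 0.7799 = 434.25 g.
M(H2SO4) = 2(1.008) + 32.06 + 4(16.00) = 98.076 g/mol.
M(BaSO4) = 137.33 + 32.06 + 4(16.00) = 233.39 g/mol.
n(H2SO4) = 434.25 / 98.076 = 4.4277 mol.
Step 1 (H2SO4:Na2SO4 = 1:1): theoretical n(Na2SO4) = 4.4277 mol; at 93.55% yield, n(Na2SO4) = 4.1421 mol.
Step 2 (Na2SO4:BaSO4 = 1:1): theoretical n(BaSO4) = 4.1421 mol, so theoretical mass = 4.1421 × 233.39 = 966.72 g.
At 95.92% yield, actual mass of BaSO4 = 966.72 × 0.9592 = 927.28 g.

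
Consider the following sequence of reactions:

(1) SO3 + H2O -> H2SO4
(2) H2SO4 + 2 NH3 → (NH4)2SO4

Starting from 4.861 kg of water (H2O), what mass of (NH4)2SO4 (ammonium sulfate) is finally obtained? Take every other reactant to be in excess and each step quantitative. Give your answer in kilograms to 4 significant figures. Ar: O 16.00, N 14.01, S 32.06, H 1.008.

M(H2O) = 2(1.008) + 16.00 = 18.016 g/mol.
M((NH4)2SO4) = 2(14.01) + 8(1.008) + 32.06 + 4(16.00) = 132.144 g/mol.
4.861 kg = 4861.0 g.
n(H2O) = 4861.0 / 18.016 = 269.82 mol.
Step 1 gives a 1:1 ratio of H2O to H2SO4, so n(H2SO4) = 269.82 mol.
In step 2 the H2SO4:(NH4)2SO4 ratio is 1:1, so n((NH4)2SO4) = 269.82 mol.
Mass of (NH4)2SO4 = 269.82 × 132.144 = 35655 g = 35.65 kg.

35.65 kg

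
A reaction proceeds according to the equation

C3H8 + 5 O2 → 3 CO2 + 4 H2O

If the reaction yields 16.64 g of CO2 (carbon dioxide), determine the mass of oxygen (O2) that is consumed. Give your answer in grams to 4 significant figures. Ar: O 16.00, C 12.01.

20.17 g

M(CO2) = 12.01 + 2(16.00) = 44.01 g/mol.
M(O2) = 2(16.00) = 32.00 g/mol.
n(CO2) = 16.640 g / 44.01 g/mol = 0.37810 mol.
From the equation the CO2:O2 mole ratio is 3:5, so n(O2) = 0.37810 × 5/3 = 0.63016 mol.
Mass of O2 = 0.63016 mol × 32.00 g/mol = 20.165 g.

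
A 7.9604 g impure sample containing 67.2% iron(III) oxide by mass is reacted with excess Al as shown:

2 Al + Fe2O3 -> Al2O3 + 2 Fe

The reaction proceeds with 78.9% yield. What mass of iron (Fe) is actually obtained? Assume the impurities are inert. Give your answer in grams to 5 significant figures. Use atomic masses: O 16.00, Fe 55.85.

2.9521 g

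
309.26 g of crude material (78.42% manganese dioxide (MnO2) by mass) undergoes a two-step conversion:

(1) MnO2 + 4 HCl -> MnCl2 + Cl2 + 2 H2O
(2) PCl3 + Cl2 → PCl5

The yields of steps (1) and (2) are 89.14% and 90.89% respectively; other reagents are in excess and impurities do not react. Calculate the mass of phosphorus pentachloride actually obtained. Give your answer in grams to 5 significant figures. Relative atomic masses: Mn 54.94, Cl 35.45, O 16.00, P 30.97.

470.59 g

Pure MnO2 = 309.26 × 0.7842 = 242.522 g.
M(MnO2) = 54.94 + 2(16.00) = 86.94 g/mol.
M(PCl5) = 30.97 + 5(35.45) = 208.22 g/mol.
n(MnO2) = 242.522 / 86.94 = 2.78953 mol.
Step 1 (MnO2:Cl2 = 1:1): theoretical n(Cl2) = 2.78953 mol; at 89.14% yield, n(Cl2) = 2.48659 mol.
Step 2 (Cl2:PCl5 = 1:1): theoretical n(PCl5) = 2.48659 mol, so theoretical mass = 2.48659 × 208.22 = 517.757 g.
At 90.89% yield, actual mass of PCl5 = 517.757 × 0.9089 = 470.589 g.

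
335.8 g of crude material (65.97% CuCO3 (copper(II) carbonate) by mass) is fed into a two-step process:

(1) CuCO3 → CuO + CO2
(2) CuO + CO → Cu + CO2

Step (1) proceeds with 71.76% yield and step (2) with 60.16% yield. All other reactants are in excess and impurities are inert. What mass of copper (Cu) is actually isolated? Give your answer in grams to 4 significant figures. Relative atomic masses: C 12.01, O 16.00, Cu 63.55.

49.19 g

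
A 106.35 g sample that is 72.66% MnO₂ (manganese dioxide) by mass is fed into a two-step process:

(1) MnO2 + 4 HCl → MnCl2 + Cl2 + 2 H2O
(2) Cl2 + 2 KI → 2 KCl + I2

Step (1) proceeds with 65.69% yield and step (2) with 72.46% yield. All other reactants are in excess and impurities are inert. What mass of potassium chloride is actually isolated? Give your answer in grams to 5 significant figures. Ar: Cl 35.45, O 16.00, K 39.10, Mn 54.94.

63.080 g

Pure MnO2 = 106.35 × 0.7266 = 77.2739 g.
M(MnO2) = 54.94 + 2(16.00) = 86.94 g/mol.
M(KCl) = 39.10 + 35.45 = 74.55 g/mol.
n(MnO2) = 77.2739 / 86.94 = 0.888819 mol.
Step 1 (MnO2:Cl2 = 1:1): theoretical n(Cl2) = 0.888819 mol; at 65.69% yield, n(Cl2) = 0.583865 mol.
Step 2 (Cl2:KCl = 1:2): theoretical n(KCl) = 1.16773 mol, so theoretical mass = 1.16773 × 74.55 = 87.0543 g.
At 72.46% yield, actual mass of KCl = 87.0543 × 0.7246 = 63.0795 g.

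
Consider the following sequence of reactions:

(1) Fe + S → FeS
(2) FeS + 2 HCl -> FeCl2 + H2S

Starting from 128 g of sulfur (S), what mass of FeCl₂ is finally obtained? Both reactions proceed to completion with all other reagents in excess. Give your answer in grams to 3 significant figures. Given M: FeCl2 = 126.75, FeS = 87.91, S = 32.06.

506 g

n(S) = 128.0 / 32.06 = 3.993 mol.
Step 1 gives a 1:1 ratio of S to FeS, so n(FeS) = 3.993 mol.
In step 2 the FeS:FeCl2 ratio is 1:1, so n(FeCl2) = 3.993 mol.
Mass of FeCl2 = 3.993 × 126.75 = 506.1 g.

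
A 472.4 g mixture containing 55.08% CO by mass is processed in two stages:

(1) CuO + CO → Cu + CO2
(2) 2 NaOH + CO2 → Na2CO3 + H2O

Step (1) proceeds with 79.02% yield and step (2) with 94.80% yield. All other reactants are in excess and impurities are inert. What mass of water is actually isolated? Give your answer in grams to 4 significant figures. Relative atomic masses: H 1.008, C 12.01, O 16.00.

125.4 g

Pure CO = 472.4 × 0.5508 = 260.20 g.
M(CO) = 12.01 + 16.00 = 28.01 g/mol.
M(H2O) = 2(1.008) + 16.00 = 18.016 g/mol.
n(CO) = 260.20 / 28.01 = 9.2895 mol.
Step 1 (CO:CO2 = 1:1): theoretical n(CO2) = 9.2895 mol; at 79.02% yield, n(CO2) = 7.3405 mol.
Step 2 (CO2:H2O = 1:1): theoretical n(H2O) = 7.3405 mol, so theoretical mass = 7.3405 × 18.016 = 132.25 g.
At 94.80% yield, actual mass of H2O = 132.25 × 0.9480 = 125.37 g.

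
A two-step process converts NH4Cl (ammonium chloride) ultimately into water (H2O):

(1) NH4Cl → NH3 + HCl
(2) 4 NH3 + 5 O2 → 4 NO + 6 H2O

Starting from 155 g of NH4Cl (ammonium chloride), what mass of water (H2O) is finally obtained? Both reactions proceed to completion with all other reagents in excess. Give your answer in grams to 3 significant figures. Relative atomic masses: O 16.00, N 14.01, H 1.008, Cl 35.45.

78.3 g

M(NH4Cl) = 14.01 + 4(1.008) + 35.45 = 53.492 g/mol.
M(H2O) = 2(1.008) + 16.00 = 18.016 g/mol.
n(NH4Cl) = 155.0 / 53.492 = 2.898 mol.
Step 1 gives a 1:1 ratio of NH4Cl to NH3, so n(NH3) = 2.898 mol.
In step 2 the NH3:H2O ratio is 4:6, so n(H2O) = 4.346 mol.
Mass of H2O = 4.346 × 18.016 = 78.31 g.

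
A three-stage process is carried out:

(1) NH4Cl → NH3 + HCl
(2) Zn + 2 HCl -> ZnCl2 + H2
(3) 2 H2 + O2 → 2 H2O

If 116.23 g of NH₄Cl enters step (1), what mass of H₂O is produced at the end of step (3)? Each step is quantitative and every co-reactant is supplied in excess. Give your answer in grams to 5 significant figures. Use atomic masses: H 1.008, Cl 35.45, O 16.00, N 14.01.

19.573 g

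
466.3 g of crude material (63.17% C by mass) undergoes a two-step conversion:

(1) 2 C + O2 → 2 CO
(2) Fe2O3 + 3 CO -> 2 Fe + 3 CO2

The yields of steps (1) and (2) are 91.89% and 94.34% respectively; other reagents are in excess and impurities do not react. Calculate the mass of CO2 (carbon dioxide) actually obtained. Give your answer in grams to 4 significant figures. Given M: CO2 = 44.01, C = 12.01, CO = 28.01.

935.7 g

Pure C = 466.3 × 0.6317 = 294.56 g.
n(C) = 294.56 / 12.01 = 24.526 mol.
Step 1 (C:CO = 2:2): theoretical n(CO) = 24.526 mol; at 91.89% yield, n(CO) = 22.537 mol.
Step 2 (CO:CO2 = 3:3): theoretical n(CO2) = 22.537 mol, so theoretical mass = 22.537 × 44.01 = 991.87 g.
At 94.34% yield, actual mass of CO2 = 991.87 × 0.9434 = 935.73 g.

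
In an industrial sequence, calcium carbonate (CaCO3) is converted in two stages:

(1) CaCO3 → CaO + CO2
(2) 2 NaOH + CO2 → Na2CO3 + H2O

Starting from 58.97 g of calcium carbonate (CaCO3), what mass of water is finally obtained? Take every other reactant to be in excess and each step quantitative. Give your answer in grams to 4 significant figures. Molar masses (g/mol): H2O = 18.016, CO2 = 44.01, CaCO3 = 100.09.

n(CaCO3) = 58.970 / 100.09 = 0.58917 mol.
Step 1 gives a 1:1 ratio of CaCO3 to CO2, so n(CO2) = 0.58917 mol.
In step 2 the CO2:H2O ratio is 1:1, so n(H2O) = 0.58917 mol.
Mass of H2O = 0.58917 × 18.016 = 10.614 g.

10.61 g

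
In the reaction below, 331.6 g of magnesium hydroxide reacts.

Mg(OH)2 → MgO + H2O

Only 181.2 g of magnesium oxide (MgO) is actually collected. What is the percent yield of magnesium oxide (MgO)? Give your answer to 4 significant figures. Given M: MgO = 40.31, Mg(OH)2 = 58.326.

79.07 %

n(Mg(OH)2) = 331.60 g / 58.326 g/mol = 5.6853 mol.
From the equation the Mg(OH)2:MgO mole ratio is 1:1, so n(MgO) = 5.6853 × 1/1 = 5.6853 mol.
Mass of MgO = 5.6853 mol × 40.31 g/mol = 229.17 g.
This is the theoretical yield. Percent yield = 181.2 g / 229.17 g × 100% = 79.067%.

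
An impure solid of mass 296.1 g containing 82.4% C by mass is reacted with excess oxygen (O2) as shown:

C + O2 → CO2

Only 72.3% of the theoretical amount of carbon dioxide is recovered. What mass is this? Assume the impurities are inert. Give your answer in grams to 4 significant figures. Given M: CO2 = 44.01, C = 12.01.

646.4 g

Pure C available = 296.1 g × 0.824 = 243.99 g.
n(C) = 243.99 g / 12.01 g/mol = 20.315 mol.
From the equation the C:CO2 mole ratio is 1:1, so n(CO2) = 20.315 × 1/1 = 20.315 mol.
Mass of CO2 = 20.315 mol × 44.01 g/mol = 894.08 g.
Actual mass collected = 894.08 g × 0.723 = 646.42 g.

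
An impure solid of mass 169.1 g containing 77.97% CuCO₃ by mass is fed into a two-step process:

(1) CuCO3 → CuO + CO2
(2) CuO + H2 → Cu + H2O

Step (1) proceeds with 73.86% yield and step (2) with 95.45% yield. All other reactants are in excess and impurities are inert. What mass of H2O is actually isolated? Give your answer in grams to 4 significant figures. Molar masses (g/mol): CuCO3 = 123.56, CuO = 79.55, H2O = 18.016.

Pure CuCO3 = 169.1 × 0.7797 = 131.85 g.
n(CuCO3) = 131.85 / 123.56 = 1.0671 mol.
Step 1 (CuCO3:CuO = 1:1): theoretical n(CuO) = 1.0671 mol; at 73.86% yield, n(CuO) = 0.78814 mol.
Step 2 (CuO:H2O = 1:1): theoretical n(H2O) = 0.78814 mol, so theoretical mass = 0.78814 × 18.016 = 14.199 g.
At 95.45% yield, actual mass of H2O = 14.199 × 0.9545 = 13.553 g.

13.55 g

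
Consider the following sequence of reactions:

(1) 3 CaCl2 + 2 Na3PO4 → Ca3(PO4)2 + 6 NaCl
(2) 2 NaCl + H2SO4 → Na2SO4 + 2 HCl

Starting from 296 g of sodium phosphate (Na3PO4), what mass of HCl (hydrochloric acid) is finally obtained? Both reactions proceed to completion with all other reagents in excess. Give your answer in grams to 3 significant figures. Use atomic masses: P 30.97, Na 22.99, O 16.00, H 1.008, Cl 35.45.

M(Na3PO4) = 3(22.99) + 30.97 + 4(16.00) = 163.94 g/mol.
M(HCl) = 1.008 + 35.45 = 36.458 g/mol.
n(Na3PO4) = 296.0 / 163.94 = 1.806 mol.
Step 1 gives a 2:6 ratio of Na3PO4 to NaCl, so n(NaCl) = 5.417 mol.
In step 2 the NaCl:HCl ratio is 2:2, so n(HCl) = 5.417 mol.
Mass of HCl = 5.417 × 36.458 = 197.5 g.

197 g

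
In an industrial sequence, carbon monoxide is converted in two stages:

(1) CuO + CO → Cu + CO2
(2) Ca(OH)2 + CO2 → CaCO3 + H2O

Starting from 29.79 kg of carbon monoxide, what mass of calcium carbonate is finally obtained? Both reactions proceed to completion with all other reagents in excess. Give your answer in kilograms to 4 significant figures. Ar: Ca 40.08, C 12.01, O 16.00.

106.5 kg

M(CO) = 12.01 + 16.00 = 28.01 g/mol.
M(CaCO3) = 40.08 + 12.01 + 3(16.00) = 100.09 g/mol.
29.79 kg = 29790 g.
n(CO) = 29790 / 28.01 = 1063.5 mol.
Step 1 gives a 1:1 ratio of CO to CO2, so n(CO2) = 1063.5 mol.
In step 2 the CO2:CaCO3 ratio is 1:1, so n(CaCO3) = 1063.5 mol.
Mass of CaCO3 = 1063.5 × 100.09 = 106450 g = 106.5 kg.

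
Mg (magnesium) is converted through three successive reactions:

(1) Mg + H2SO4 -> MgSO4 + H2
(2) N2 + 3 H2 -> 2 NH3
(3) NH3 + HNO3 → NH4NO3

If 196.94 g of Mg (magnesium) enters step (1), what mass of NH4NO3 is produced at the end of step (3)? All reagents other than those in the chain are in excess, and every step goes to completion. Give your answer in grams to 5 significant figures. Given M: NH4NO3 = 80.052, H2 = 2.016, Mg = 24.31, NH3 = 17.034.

n(Mg) = 196.94 / 24.31 = 8.10119 mol.
Reaction (1): Mg→H2 ratio 1:1 ⇒ n(H2) = 8.10119 mol.
Reaction (2): H2→NH3 ratio 3:2 ⇒ n(NH3) = 5.40080 mol.
Reaction (3): NH3→NH4NO3 ratio 1:1 ⇒ n(NH4NO3) = 5.40080 mol.
Mass of NH4NO3 = 5.40080 × 80.052 = 432.344 g.

432.34 g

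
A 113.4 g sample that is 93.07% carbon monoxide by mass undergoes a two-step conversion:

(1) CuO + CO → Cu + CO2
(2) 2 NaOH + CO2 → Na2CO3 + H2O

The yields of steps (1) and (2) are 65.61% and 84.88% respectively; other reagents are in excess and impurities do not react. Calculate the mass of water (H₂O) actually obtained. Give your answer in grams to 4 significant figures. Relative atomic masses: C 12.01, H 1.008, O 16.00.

37.80 g

Pure CO = 113.4 × 0.9307 = 105.54 g.
M(CO) = 12.01 + 16.00 = 28.01 g/mol.
M(H2O) = 2(1.008) + 16.00 = 18.016 g/mol.
n(CO) = 105.54 / 28.01 = 3.7680 mol.
Step 1 (CO:CO2 = 1:1): theoretical n(CO2) = 3.7680 mol; at 65.61% yield, n(CO2) = 2.4722 mol.
Step 2 (CO2:H2O = 1:1): theoretical n(H2O) = 2.4722 mol, so theoretical mass = 2.4722 × 18.016 = 44.539 g.
At 84.88% yield, actual mass of H2O = 44.539 × 0.8488 = 37.804 g.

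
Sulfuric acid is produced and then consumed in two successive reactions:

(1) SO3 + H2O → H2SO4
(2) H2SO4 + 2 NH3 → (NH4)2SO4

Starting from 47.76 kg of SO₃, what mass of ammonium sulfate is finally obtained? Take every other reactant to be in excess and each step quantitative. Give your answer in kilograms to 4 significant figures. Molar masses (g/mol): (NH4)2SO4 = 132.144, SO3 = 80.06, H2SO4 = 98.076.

47.76 kg = 47760 g.
n(SO3) = 47760 / 80.06 = 596.55 mol.
Step 1 gives a 1:1 ratio of SO3 to H2SO4, so n(H2SO4) = 596.55 mol.
In step 2 the H2SO4:(NH4)2SO4 ratio is 1:1, so n((NH4)2SO4) = 596.55 mol.
Mass of (NH4)2SO4 = 596.55 × 132.144 = 78831 g = 78.83 kg.

78.83 kg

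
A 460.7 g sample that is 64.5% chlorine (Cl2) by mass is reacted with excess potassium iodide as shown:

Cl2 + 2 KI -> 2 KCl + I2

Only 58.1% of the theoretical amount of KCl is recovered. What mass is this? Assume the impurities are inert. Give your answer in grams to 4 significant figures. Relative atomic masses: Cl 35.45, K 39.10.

Pure Cl2 available = 460.7 g × 0.645 = 297.15 g.
M(Cl2) = 2(35.45) = 70.90 g/mol.
M(KCl) = 39.10 + 35.45 = 74.55 g/mol.
n(Cl2) = 297.15 g / 70.90 g/mol = 4.1911 mol.
From the equation the Cl2:KCl mole ratio is 1:2, so n(KCl) = 4.1911 × 2/1 = 8.3823 mol.
Mass of KCl = 8.3823 mol × 74.55 g/mol = 624.90 g.
Actual mass collected = 624.90 g × 0.581 = 363.07 g.

363.1 g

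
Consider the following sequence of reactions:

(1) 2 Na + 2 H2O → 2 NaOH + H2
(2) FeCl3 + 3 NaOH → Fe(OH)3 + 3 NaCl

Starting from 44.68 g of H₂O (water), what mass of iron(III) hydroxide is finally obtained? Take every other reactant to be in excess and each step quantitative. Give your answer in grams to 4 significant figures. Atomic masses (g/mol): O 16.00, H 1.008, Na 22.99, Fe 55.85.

88.35 g

M(H2O) = 2(1.008) + 16.00 = 18.016 g/mol.
M(Fe(OH)3) = 55.85 + 3(16.00) + 3(1.008) = 106.874 g/mol.
n(H2O) = 44.680 / 18.016 = 2.4800 mol.
Step 1 gives a 2:2 ratio of H2O to NaOH, so n(NaOH) = 2.4800 mol.
In step 2 the NaOH:Fe(OH)3 ratio is 3:1, so n(Fe(OH)3) = 0.82667 mol.
Mass of Fe(OH)3 = 0.82667 × 106.874 = 88.350 g.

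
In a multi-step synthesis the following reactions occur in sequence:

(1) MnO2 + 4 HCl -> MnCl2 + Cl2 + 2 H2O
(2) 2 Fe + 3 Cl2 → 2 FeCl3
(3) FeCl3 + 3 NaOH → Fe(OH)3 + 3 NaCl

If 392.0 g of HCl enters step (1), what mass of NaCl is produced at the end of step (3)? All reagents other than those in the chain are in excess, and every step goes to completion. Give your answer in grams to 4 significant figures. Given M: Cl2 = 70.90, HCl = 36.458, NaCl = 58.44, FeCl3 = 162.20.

314.2 g

n(HCl) = 392.0 / 36.458 = 10.752 mol.
Reaction (1): HCl→Cl2 ratio 4:1 ⇒ n(Cl2) = 2.6880 mol.
Reaction (2): Cl2→FeCl3 ratio 3:2 ⇒ n(FeCl3) = 1.7920 mol.
Reaction (3): FeCl3→NaCl ratio 1:3 ⇒ n(NaCl) = 5.3760 mol.
Mass of NaCl = 5.3760 × 58.44 = 314.18 g.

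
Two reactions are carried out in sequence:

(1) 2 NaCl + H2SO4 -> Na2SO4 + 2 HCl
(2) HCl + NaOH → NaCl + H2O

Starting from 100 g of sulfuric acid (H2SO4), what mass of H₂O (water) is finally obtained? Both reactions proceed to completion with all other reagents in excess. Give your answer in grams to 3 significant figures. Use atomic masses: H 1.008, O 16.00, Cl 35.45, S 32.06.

36.7 g

M(H2SO4) = 2(1.008) + 32.06 + 4(16.00) = 98.076 g/mol.
M(H2O) = 2(1.008) + 16.00 = 18.016 g/mol.
n(H2SO4) = 100.0 / 98.076 = 1.020 mol.
Step 1 gives a 1:2 ratio of H2SO4 to HCl, so n(HCl) = 2.039 mol.
In step 2 the HCl:H2O ratio is 1:1, so n(H2O) = 2.039 mol.
Mass of H2O = 2.039 × 18.016 = 36.74 g.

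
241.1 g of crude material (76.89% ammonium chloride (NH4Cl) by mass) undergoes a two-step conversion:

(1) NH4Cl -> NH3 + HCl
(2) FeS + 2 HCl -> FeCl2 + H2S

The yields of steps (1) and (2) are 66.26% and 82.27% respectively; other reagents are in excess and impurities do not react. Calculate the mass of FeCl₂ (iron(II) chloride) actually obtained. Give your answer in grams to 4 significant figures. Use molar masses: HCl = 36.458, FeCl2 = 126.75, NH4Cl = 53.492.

119.7 g

Pure NH4Cl = 241.1 × 0.7689 = 185.38 g.
n(NH4Cl) = 185.38 / 53.492 = 3.4656 mol.
Step 1 (NH4Cl:HCl = 1:1): theoretical n(HCl) = 3.4656 mol; at 66.26% yield, n(HCl) = 2.2963 mol.
Step 2 (HCl:FeCl2 = 2:1): theoretical n(FeCl2) = 1.1482 mol, so theoretical mass = 1.1482 × 126.75 = 145.53 g.
At 82.27% yield, actual mass of FeCl2 = 145.53 × 0.8227 = 119.73 g.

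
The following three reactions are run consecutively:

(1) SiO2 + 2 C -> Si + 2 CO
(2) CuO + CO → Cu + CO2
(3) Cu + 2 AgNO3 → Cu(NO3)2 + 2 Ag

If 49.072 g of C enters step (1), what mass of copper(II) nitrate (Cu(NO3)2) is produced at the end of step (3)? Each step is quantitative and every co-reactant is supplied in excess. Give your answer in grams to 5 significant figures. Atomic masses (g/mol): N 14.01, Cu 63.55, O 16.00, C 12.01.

766.40 g

M(C) = 12.01 g/mol.
M(Cu(NO3)2) = 63.55 + 2(14.01) + 6(16.00) = 187.57 g/mol.
n(C) = 49.072 / 12.01 = 4.08593 mol.
Reaction (1): C→CO ratio 2:2 ⇒ n(CO) = 4.08593 mol.
Reaction (2): CO→Cu ratio 1:1 ⇒ n(Cu) = 4.08593 mol.
Reaction (3): Cu→Cu(NO3)2 ratio 1:1 ⇒ n(Cu(NO3)2) = 4.08593 mol.
Mass of Cu(NO3)2 = 4.08593 × 187.57 = 766.398 g.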